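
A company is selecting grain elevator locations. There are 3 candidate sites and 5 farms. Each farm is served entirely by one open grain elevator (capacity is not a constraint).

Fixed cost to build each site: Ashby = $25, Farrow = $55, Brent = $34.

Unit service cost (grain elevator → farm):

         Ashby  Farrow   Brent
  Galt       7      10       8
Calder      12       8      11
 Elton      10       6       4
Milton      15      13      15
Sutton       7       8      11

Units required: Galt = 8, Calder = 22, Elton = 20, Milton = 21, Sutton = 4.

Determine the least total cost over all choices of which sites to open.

Minimum total cost: 714

For any fixed open set, each farm goes to its cheapest open site; total = fixed + service.
{Farrow, Brent}: Galt→Brent 8·8=64, Calder→Farrow 8·22=176, Elton→Brent 4·20=80, Milton→Farrow 13·21=273, Sutton→Farrow 8·4=32. Service 625; fixed 89; total 714.
{Ashby, Farrow, Brent}: service 613 + fixed 114 = 727
{Ashby, Farrow}: service 653 + fixed 80 = 733
{Ashby}: service 863 + fixed 25 = 888
No other subset beats 714.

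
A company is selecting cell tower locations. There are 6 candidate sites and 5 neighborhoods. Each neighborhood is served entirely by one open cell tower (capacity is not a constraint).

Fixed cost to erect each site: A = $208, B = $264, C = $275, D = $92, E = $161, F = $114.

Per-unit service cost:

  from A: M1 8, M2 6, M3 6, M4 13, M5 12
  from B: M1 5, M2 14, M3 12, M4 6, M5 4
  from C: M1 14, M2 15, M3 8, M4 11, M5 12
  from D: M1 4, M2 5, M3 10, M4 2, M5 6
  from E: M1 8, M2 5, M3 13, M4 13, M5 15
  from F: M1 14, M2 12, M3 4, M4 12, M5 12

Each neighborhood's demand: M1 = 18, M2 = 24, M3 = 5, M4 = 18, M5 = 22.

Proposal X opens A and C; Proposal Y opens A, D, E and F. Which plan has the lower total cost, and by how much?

Proposal X: {A, C}: M1→A 8·18=144, M2→A 6·24=144, M3→A 6·5=30, M4→C 11·18=198, M5→A 12·22=264. Service 780; fixed 483; total 1263.
Proposal Y: {A, D, E, F}: M1→D 4·18=72, M2→D 5·24=120, M3→F 4·5=20, M4→D 2·18=36, M5→D 6·22=132. Service 380; fixed 575; total 955.
Difference: |1263 − 955| = 308.

Proposal Y is cheaper by 308.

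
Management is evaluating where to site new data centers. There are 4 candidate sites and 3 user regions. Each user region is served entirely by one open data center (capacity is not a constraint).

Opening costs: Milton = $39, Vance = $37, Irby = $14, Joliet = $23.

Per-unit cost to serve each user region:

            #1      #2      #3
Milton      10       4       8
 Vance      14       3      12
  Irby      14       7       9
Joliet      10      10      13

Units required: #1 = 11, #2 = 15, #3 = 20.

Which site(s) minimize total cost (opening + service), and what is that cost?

For any fixed open set, each user region goes to its cheapest open site; total = fixed + service.
{Milton}: #1→Milton 10·11=110, #2→Milton 4·15=60, #3→Milton 8·20=160. Service 330; fixed 39; total 369.
{Milton, Irby}: #1→Milton 10·11=110, #2→Milton 4·15=60, #3→Milton 8·20=160. Service 330; fixed 53; total 383.
{Milton, Vance}: #1→Milton 10·11=110, #2→Vance 3·15=45, #3→Milton 8·20=160. Service 315; fixed 76; total 391.
{Milton, Vance, Irby, Joliet}: service 315 + fixed 113 = 428
No other subset beats 369.

Open Milton only; minimum total cost 369.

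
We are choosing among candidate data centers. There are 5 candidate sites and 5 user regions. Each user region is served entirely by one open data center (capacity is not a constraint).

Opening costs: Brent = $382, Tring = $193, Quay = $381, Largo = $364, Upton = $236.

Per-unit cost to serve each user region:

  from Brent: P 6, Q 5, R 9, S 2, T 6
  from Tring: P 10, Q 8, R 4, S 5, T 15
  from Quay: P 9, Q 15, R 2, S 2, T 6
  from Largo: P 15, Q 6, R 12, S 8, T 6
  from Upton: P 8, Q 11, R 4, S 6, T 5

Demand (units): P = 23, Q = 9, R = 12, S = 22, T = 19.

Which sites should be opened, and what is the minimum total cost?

Open Upton only; minimum total cost 794.

For any fixed open set, each user region goes to its cheapest open site; total = fixed + service.
{Upton}: P→Upton 8·23=184, Q→Upton 11·9=99, R→Upton 4·12=48, S→Upton 6·22=132, T→Upton 5·19=95. Service 558; fixed 236; total 794.
{Brent}: service 449 + fixed 382 = 831
{Quay}: P→Quay 9·23=207, Q→Quay 15·9=135, R→Quay 2·12=24, S→Quay 2·22=44, T→Quay 6·19=114. Service 524; fixed 381; total 905.
{Brent, Tring, Quay, Largo, Upton}: service 346 + fixed 1556 = 1902
No other subset beats 794.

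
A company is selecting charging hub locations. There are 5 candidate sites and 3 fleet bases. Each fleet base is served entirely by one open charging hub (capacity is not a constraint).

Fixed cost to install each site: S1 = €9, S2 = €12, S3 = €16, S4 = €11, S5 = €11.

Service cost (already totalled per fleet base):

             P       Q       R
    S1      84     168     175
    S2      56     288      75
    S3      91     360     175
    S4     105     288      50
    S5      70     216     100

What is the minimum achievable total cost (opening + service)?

Minimum total cost: 306

For any fixed open set, each fleet base goes to its cheapest open site; total = fixed + service.
{S1, S2, S4}: P→S2 56, Q→S1 168, R→S4 50. Service 274; fixed 32; total 306.
{S1, S2, S4, S5}: P→S2 56, Q→S1 168, R→S4 50. Service 274; fixed 43; total 317.
{S1, S4, S5}: service 288 + fixed 31 = 319
{S1, S2, S3, S4, S5}: service 274 + fixed 59 = 333
No other subset beats 306.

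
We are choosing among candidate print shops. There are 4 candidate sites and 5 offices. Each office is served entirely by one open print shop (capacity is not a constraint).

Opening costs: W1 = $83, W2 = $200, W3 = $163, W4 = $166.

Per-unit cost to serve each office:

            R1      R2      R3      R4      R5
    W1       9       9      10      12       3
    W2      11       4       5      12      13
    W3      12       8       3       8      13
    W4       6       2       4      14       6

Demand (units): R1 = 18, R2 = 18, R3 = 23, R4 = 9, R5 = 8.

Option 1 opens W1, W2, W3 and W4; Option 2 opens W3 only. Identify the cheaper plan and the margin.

Option 1: {W1, W2, W3, W4}: R1→W4 6·18=108, R2→W4 2·18=36, R3→W3 3·23=69, R4→W3 8·9=72, R5→W1 3·8=24. Service 309; fixed 612; total 921.
Option 2: {W3}: R1→W3 12·18=216, R2→W3 8·18=144, R3→W3 3·23=69, R4→W3 8·9=72, R5→W3 13·8=104. Service 605; fixed 163; total 768.
Difference: |921 − 768| = 153.

Option 2 is cheaper by 153.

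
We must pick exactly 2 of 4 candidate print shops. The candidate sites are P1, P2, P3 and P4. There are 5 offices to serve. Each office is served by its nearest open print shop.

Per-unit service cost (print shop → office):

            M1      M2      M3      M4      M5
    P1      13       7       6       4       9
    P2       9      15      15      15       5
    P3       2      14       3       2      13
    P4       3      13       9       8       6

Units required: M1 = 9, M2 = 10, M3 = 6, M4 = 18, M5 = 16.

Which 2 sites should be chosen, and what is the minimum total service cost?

With exactly 2 open, each office uses its cheapest among the chosen.
{P1, P3}: M1→P3 2·9=18, M2→P1 7·10=70, M3→P3 3·6=18, M4→P3 2·18=36, M5→P1 9·16=144. Service cost 286.
{P2, P3}: service cost 292
{P3, P4}: service cost 298
Among all 6 size-2 choices, {P1, P3} is lowest.

Choose P1 and P3; total service cost 286.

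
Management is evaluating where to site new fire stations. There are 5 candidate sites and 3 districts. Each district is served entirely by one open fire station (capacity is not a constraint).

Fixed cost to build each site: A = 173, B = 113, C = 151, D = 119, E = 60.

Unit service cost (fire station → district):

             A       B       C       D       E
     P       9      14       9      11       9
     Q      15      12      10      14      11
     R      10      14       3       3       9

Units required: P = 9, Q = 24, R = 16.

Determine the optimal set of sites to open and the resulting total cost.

For any fixed open set, each district goes to its cheapest open site; total = fixed + service.
{C}: P→C 9·9=81, Q→C 10·24=240, R→C 3·16=48. Service 369; fixed 151; total 520.
{E}: service 489 + fixed 60 = 549
{D, E}: service 393 + fixed 179 = 572
{A, B, C, D, E}: service 369 + fixed 616 = 985
No other subset beats 520.

Open C only; minimum total cost 520.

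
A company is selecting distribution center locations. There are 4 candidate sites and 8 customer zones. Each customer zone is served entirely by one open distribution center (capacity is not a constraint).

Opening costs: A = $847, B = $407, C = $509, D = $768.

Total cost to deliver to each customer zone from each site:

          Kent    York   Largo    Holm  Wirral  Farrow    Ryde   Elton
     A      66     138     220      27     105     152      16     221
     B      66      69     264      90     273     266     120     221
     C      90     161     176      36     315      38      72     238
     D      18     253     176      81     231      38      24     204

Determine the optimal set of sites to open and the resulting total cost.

For any fixed open set, each customer zone goes to its cheapest open site; total = fixed + service.
{C}: Kent→C 90, York→C 161, Largo→C 176, Holm→C 36, Wirral→C 315, Farrow→C 38, Ryde→C 72, Elton→C 238. Service 1126; fixed 509; total 1635.
{B}: service 1369 + fixed 407 = 1776
{A}: Kent→A 66, York→A 138, Largo→A 220, Holm→A 27, Wirral→A 105, Farrow→A 152, Ryde→A 16, Elton→A 221. Service 945; fixed 847; total 1792.
{A, B, C, D}: service 653 + fixed 2531 = 3184
(All 15 nonempty subsets were checked; C only is lowest.)

Open C only; minimum total cost 1635.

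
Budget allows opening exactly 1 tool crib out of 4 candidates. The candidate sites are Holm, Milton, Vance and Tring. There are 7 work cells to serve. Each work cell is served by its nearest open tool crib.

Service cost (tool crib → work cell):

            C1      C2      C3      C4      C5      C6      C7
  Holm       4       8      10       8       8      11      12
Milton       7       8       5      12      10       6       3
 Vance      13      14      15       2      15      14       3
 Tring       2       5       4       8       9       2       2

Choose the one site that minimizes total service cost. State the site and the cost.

Choose Tring only; total service cost 32.

With exactly 1 open, each work cell uses its cheapest among the chosen.
{Tring}: C1→Tring 2, C2→Tring 5, C3→Tring 4, C4→Tring 8, C5→Tring 9, C6→Tring 2, C7→Tring 2. Service cost 32.
{Milton}: service cost 51
{Holm}: service cost 61
Among all 4 size-1 choices, {Tring} is lowest.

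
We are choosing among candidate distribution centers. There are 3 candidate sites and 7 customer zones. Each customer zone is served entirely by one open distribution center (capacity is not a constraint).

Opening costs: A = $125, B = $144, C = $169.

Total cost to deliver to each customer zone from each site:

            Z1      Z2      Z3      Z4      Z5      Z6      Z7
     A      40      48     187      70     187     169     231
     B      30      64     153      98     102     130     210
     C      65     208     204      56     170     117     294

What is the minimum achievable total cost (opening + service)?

For any fixed open set, each customer zone goes to its cheapest open site; total = fixed + service.
{B}: Z1→B 30, Z2→B 64, Z3→B 153, Z4→B 98, Z5→B 102, Z6→B 130, Z7→B 210. Service 787; fixed 144; total 931.
{A, B}: service 743 + fixed 269 = 1012
{B, C}: Z1→B 30, Z2→B 64, Z3→B 153, Z4→C 56, Z5→B 102, Z6→C 117, Z7→B 210. Service 732; fixed 313; total 1045.
{A, B, C}: Z1→B 30, Z2→A 48, Z3→B 153, Z4→C 56, Z5→B 102, Z6→C 117, Z7→B 210. Service 716; fixed 438; total 1154.
No other subset beats 931.

Minimum total cost: 931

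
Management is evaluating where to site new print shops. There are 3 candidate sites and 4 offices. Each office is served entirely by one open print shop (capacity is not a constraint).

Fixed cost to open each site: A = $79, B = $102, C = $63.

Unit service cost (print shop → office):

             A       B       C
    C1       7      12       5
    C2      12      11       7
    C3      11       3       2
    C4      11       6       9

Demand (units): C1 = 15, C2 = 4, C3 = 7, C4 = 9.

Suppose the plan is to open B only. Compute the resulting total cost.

Total cost: 401

Each office is assigned to its cheapest site among the open ones.
{B}: C1→B 12·15=180, C2→B 11·4=44, C3→B 3·7=21, C4→B 6·9=54. Service 299; fixed 102; total 401.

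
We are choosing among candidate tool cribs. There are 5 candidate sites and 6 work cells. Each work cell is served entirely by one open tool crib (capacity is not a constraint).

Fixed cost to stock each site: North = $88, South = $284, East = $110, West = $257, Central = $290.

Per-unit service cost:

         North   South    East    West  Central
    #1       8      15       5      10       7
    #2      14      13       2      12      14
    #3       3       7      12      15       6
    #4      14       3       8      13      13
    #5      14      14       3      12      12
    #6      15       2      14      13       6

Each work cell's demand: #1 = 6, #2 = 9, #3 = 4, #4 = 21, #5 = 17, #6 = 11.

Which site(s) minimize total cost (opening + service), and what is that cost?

Open East only; minimum total cost 579.

For any fixed open set, each work cell goes to its cheapest open site; total = fixed + service.
{East}: #1→East 5·6=30, #2→East 2·9=18, #3→East 12·4=48, #4→East 8·21=168, #5→East 3·17=51, #6→East 14·11=154. Service 469; fixed 110; total 579.
{South, East}: #1→East 5·6=30, #2→East 2·9=18, #3→South 7·4=28, #4→South 3·21=63, #5→East 3·17=51, #6→South 2·11=22. Service 212; fixed 394; total 606.
{North, East}: service 433 + fixed 198 = 631
{North, South, East, West, Central}: service 196 + fixed 1029 = 1225
No other subset beats 579.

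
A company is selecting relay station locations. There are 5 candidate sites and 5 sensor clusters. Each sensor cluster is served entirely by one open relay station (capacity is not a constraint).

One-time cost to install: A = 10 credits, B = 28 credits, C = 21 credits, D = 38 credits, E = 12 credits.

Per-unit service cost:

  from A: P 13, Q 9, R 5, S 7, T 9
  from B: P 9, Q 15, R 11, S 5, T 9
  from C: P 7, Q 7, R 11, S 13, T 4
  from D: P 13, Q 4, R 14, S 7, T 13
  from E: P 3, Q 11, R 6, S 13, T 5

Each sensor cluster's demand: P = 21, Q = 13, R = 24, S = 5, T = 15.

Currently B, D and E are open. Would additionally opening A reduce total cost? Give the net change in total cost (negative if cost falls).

Current service cost with {B, D, E}: 359.
Adding A: each sensor cluster re-picks its cheapest; new service cost 335, saving 24.
Extra fixed cost: 10. Net change = 10 − 24 = -14.
(Totals: 437 → 423.)

Yes — net change −14 (cost falls by 14).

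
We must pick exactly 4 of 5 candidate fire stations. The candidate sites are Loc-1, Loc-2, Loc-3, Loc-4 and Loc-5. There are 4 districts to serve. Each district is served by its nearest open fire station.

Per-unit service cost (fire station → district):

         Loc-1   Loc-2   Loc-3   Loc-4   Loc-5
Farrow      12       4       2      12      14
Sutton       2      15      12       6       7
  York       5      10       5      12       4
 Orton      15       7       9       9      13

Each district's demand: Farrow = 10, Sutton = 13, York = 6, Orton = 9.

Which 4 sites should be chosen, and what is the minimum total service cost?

With exactly 4 open, each district uses its cheapest among the chosen.
{Loc-1, Loc-2, Loc-3, Loc-5}: Farrow→Loc-3 2·10=20, Sutton→Loc-1 2·13=26, York→Loc-5 4·6=24, Orton→Loc-2 7·9=63. Service cost 133.
{Loc-1, Loc-2, Loc-3, Loc-4}: service cost 139
{Loc-1, Loc-3, Loc-4, Loc-5}: service cost 151
Among all 5 size-4 choices, {Loc-1, Loc-2, Loc-3, Loc-5} is lowest.

Choose Loc-1, Loc-2, Loc-3 and Loc-5; total service cost 133.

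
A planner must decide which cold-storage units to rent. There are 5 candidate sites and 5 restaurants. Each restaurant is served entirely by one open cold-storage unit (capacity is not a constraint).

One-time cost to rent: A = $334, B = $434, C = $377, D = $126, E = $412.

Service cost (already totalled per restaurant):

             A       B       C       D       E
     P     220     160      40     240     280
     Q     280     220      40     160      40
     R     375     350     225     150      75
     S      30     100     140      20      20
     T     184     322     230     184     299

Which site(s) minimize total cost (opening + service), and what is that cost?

Open D only; minimum total cost 880.

For any fixed open set, each restaurant goes to its cheapest open site; total = fixed + service.
{D}: P→D 240, Q→D 160, R→D 150, S→D 20, T→D 184. Service 754; fixed 126; total 880.
{C, D}: service 434 + fixed 503 = 937
{C}: service 675 + fixed 377 = 1052
{A, B, C, D, E}: P→C 40, Q→C 40, R→E 75, S→D 20, T→A 184. Service 359; fixed 1683; total 2042.
No other subset beats 880.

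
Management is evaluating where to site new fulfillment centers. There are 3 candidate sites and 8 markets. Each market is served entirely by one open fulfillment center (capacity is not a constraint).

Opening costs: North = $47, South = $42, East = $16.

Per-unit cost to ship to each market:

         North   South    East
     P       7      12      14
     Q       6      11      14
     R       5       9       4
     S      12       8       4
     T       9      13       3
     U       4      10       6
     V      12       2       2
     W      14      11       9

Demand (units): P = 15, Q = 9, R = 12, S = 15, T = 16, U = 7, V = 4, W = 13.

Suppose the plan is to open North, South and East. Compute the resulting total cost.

Total cost: 573

Each market is assigned to its cheapest site among the open ones.
{North, South, East}: P→North 7·15=105, Q→North 6·9=54, R→East 4·12=48, S→East 4·15=60, T→East 3·16=48, U→North 4·7=28, V→South 2·4=8, W→East 9·13=117. Service 468; fixed 105; total 573.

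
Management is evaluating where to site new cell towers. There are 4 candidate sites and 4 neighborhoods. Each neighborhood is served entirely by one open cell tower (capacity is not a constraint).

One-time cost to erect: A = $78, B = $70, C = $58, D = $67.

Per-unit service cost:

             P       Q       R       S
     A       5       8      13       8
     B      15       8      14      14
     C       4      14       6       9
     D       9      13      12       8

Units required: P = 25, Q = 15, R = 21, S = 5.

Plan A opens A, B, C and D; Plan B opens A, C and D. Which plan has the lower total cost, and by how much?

Plan B is cheaper by 70.

Plan A: {A, B, C, D}: P→C 4·25=100, Q→A 8·15=120, R→C 6·21=126, S→A 8·5=40. Service 386; fixed 273; total 659.
Plan B: {A, C, D}: P→C 4·25=100, Q→A 8·15=120, R→C 6·21=126, S→A 8·5=40. Service 386; fixed 203; total 589.
Difference: |659 − 589| = 70.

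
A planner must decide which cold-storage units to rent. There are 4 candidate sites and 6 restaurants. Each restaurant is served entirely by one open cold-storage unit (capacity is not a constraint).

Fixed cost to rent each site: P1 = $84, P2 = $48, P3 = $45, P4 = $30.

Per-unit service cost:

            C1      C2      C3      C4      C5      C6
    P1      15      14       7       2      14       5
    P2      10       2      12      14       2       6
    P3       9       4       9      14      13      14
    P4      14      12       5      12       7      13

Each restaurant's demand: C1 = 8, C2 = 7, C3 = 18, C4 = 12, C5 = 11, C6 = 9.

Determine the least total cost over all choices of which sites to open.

For any fixed open set, each restaurant goes to its cheapest open site; total = fixed + service.
{P1, P2, P4}: C1→P2 10·8=80, C2→P2 2·7=14, C3→P4 5·18=90, C4→P1 2·12=24, C5→P2 2·11=22, C6→P1 5·9=45. Service 275; fixed 162; total 437.
{P1, P2}: C1→P2 10·8=80, C2→P2 2·7=14, C3→P1 7·18=126, C4→P1 2·12=24, C5→P2 2·11=22, C6→P1 5·9=45. Service 311; fixed 132; total 443.
{P1, P2, P3, P4}: service 267 + fixed 207 = 474
{P4}: C1→P4 14·8=112, C2→P4 12·7=84, C3→P4 5·18=90, C4→P4 12·12=144, C5→P4 7·11=77, C6→P4 13·9=117. Service 624; fixed 30; total 654.
(All 15 nonempty subsets were checked; P1, P2 and P4 is lowest.)

Minimum total cost: 437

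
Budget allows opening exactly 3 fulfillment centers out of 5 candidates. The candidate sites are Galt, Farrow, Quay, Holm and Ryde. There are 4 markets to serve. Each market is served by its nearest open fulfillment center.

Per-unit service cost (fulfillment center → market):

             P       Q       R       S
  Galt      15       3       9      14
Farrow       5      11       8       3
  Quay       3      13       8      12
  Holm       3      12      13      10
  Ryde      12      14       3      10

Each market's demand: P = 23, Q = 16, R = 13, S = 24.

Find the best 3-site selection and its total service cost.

Choose Galt, Farrow and Ryde; total service cost 274.

With exactly 3 open, each market uses its cheapest among the chosen.
{Galt, Farrow, Ryde}: P→Farrow 5·23=115, Q→Galt 3·16=48, R→Ryde 3·13=39, S→Farrow 3·24=72. Service cost 274.
{Galt, Farrow, Quay}: service cost 293
{Galt, Farrow, Holm}: service cost 293
Among all 10 size-3 choices, {Galt, Farrow, Ryde} is lowest.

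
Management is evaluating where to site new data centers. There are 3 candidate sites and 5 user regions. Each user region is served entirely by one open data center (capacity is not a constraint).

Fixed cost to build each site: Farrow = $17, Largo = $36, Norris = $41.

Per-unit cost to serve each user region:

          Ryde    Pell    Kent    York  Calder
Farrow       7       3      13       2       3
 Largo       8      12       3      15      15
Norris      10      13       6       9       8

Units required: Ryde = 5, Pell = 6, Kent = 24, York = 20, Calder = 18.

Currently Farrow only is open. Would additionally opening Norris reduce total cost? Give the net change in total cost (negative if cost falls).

Current service cost with {Farrow}: 459.
Adding Norris: each user region re-picks its cheapest; new service cost 291, saving 168.
Extra fixed cost: 41. Net change = 41 − 168 = -127.
(Totals: 476 → 349.)

Yes — net change −127 (cost falls by 127).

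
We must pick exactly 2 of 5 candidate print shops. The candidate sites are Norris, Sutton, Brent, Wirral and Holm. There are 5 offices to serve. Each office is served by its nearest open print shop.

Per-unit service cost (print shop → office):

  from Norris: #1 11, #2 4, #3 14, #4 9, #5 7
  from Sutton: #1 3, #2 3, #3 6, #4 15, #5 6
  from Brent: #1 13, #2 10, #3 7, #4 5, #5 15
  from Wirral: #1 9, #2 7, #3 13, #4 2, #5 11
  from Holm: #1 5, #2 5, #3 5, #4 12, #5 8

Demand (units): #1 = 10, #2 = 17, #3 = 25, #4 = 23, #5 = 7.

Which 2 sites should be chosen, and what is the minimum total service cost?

With exactly 2 open, each office uses its cheapest among the chosen.
{Sutton, Wirral}: #1→Sutton 3·10=30, #2→Sutton 3·17=51, #3→Sutton 6·25=150, #4→Wirral 2·23=46, #5→Sutton 6·7=42. Service cost 319.
{Wirral, Holm}: service cost 362
{Sutton, Brent}: service cost 388
Among all 10 size-2 choices, {Sutton, Wirral} is lowest.

Choose Sutton and Wirral; total service cost 319.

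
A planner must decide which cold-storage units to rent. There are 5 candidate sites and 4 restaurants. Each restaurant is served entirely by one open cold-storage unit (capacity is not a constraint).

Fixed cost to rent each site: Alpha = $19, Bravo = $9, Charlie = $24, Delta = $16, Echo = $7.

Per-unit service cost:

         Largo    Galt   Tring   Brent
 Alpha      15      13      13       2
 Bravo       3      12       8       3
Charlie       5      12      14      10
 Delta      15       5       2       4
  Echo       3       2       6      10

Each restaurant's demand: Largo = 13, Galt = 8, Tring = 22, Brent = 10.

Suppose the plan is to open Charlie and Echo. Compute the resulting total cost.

Each restaurant is assigned to its cheapest site among the open ones.
{Charlie, Echo}: Largo→Echo 3·13=39, Galt→Echo 2·8=16, Tring→Echo 6·22=132, Brent→Charlie 10·10=100. Service 287; fixed 31; total 318.

Total cost: 318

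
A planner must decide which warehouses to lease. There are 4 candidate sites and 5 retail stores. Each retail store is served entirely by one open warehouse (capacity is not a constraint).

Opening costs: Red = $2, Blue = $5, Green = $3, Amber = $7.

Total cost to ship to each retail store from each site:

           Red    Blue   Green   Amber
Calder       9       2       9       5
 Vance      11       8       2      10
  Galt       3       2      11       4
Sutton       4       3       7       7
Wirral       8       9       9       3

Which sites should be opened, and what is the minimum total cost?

Open Blue and Green; minimum total cost 26.

For any fixed open set, each retail store goes to its cheapest open site; total = fixed + service.
{Blue, Green}: Calder→Blue 2, Vance→Green 2, Galt→Blue 2, Sutton→Blue 3, Wirral→Blue 9. Service 18; fixed 8; total 26.
{Red, Blue, Green}: service 17 + fixed 10 = 27
{Blue, Green, Amber}: service 12 + fixed 15 = 27
{Red, Blue, Green, Amber}: Calder→Blue 2, Vance→Green 2, Galt→Blue 2, Sutton→Blue 3, Wirral→Amber 3. Service 12; fixed 17; total 29.
No other subset beats 26.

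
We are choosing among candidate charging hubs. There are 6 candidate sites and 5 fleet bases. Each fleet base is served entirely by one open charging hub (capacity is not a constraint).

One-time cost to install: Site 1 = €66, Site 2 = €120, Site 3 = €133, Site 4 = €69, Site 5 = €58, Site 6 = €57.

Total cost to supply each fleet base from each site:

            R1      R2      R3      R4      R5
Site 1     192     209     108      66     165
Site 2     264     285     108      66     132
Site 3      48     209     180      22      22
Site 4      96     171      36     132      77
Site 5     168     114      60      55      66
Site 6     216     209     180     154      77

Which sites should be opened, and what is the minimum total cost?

For any fixed open set, each fleet base goes to its cheapest open site; total = fixed + service.
{Site 3, Site 5}: R1→Site 3 48, R2→Site 5 114, R3→Site 5 60, R4→Site 3 22, R5→Site 3 22. Service 266; fixed 191; total 457.
{Site 4, Site 5}: service 367 + fixed 127 = 494
{Site 3, Site 4}: R1→Site 3 48, R2→Site 4 171, R3→Site 4 36, R4→Site 3 22, R5→Site 3 22. Service 299; fixed 202; total 501.
{Site 1, Site 2, Site 3, Site 4, Site 5, Site 6}: R1→Site 3 48, R2→Site 5 114, R3→Site 4 36, R4→Site 3 22, R5→Site 3 22. Service 242; fixed 503; total 745.
No other subset beats 457.

Open Site 3 and Site 5; minimum total cost 457.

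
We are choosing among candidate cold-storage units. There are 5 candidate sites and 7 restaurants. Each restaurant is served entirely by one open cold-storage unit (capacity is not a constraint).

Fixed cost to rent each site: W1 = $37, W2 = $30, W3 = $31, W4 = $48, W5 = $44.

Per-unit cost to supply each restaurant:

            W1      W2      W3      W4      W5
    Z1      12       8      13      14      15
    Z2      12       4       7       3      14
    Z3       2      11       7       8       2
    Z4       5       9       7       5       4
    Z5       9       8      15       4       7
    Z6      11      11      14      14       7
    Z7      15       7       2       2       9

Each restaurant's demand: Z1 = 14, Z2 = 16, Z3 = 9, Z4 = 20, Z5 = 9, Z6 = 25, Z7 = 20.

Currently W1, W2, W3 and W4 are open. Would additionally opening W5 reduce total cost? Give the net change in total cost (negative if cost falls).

Current service cost with {W1, W2, W3, W4}: 629.
Adding W5: each restaurant re-picks its cheapest; new service cost 509, saving 120.
Extra fixed cost: 44. Net change = 44 − 120 = -76.
(Totals: 775 → 699.)

Yes — net change −76 (cost falls by 76).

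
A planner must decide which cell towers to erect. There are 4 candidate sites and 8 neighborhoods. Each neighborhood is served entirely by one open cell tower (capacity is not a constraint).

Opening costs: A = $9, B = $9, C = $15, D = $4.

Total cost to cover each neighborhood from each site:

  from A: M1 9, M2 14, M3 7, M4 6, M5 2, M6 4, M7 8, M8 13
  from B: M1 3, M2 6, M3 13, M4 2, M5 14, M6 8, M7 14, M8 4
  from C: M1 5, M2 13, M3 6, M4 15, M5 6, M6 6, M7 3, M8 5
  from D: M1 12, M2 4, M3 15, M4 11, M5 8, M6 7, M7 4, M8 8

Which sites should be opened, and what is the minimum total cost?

Open A, B and D; minimum total cost 52.

For any fixed open set, each neighborhood goes to its cheapest open site; total = fixed + service.
{A, B, D}: M1→B 3, M2→D 4, M3→A 7, M4→B 2, M5→A 2, M6→A 4, M7→D 4, M8→B 4. Service 30; fixed 22; total 52.
{A, B}: M1→B 3, M2→B 6, M3→A 7, M4→B 2, M5→A 2, M6→A 4, M7→A 8, M8→B 4. Service 36; fixed 18; total 54.
{A, D}: M1→A 9, M2→D 4, M3→A 7, M4→A 6, M5→A 2, M6→A 4, M7→D 4, M8→D 8. Service 44; fixed 13; total 57.
{A, B, C, D}: service 28 + fixed 37 = 65
No other subset beats 52.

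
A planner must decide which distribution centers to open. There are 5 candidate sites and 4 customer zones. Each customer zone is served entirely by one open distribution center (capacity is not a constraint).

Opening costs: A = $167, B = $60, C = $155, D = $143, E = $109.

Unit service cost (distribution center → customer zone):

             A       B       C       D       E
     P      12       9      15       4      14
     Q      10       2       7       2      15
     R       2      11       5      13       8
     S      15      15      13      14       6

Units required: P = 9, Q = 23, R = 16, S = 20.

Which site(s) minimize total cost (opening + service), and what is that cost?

Open B and E; minimum total cost 544.

For any fixed open set, each customer zone goes to its cheapest open site; total = fixed + service.
{B, E}: P→B 9·9=81, Q→B 2·23=46, R→E 8·16=128, S→E 6·20=120. Service 375; fixed 169; total 544.
{D, E}: service 330 + fixed 252 = 582
{A, B, E}: service 279 + fixed 336 = 615
{A, B, C, D, E}: service 234 + fixed 634 = 868
No other subset beats 544.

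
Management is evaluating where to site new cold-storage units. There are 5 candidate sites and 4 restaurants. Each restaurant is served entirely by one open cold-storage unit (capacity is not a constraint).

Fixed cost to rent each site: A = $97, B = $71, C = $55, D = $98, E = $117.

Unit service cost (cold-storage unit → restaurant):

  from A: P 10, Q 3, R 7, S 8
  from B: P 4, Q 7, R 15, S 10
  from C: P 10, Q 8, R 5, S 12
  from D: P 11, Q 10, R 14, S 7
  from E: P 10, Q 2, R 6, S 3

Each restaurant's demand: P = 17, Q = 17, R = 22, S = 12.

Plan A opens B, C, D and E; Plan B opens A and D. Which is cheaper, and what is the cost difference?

Plan A: {B, C, D, E}: P→B 4·17=68, Q→E 2·17=34, R→C 5·22=110, S→E 3·12=36. Service 248; fixed 341; total 589.
Plan B: {A, D}: P→A 10·17=170, Q→A 3·17=51, R→A 7·22=154, S→D 7·12=84. Service 459; fixed 195; total 654.
Difference: |589 − 654| = 65.

Plan A is cheaper by 65.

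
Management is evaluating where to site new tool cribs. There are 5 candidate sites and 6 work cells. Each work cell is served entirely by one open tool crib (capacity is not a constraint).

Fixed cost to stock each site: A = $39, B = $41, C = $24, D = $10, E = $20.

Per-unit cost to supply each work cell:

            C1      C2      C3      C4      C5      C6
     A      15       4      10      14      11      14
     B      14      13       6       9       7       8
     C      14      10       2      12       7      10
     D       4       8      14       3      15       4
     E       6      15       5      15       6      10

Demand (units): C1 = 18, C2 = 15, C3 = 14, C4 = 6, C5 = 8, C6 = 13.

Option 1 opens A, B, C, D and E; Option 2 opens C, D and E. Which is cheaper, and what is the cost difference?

Option 1: {A, B, C, D, E}: C1→D 4·18=72, C2→A 4·15=60, C3→C 2·14=28, C4→D 3·6=18, C5→E 6·8=48, C6→D 4·13=52. Service 278; fixed 134; total 412.
Option 2: {C, D, E}: C1→D 4·18=72, C2→D 8·15=120, C3→C 2·14=28, C4→D 3·6=18, C5→E 6·8=48, C6→D 4·13=52. Service 338; fixed 54; total 392.
Difference: |412 − 392| = 20.

Option 2 is cheaper by 20.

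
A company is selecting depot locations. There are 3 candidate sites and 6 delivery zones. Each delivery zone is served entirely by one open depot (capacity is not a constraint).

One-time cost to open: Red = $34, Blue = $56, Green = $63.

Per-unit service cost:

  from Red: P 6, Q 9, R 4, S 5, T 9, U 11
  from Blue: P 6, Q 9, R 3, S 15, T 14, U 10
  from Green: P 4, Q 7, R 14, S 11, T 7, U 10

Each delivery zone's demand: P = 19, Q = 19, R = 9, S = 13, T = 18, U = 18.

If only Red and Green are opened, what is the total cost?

Total cost: 713

Each delivery zone is assigned to its cheapest site among the open ones.
{Red, Green}: P→Green 4·19=76, Q→Green 7·19=133, R→Red 4·9=36, S→Red 5·13=65, T→Green 7·18=126, U→Green 10·18=180. Service 616; fixed 97; total 713.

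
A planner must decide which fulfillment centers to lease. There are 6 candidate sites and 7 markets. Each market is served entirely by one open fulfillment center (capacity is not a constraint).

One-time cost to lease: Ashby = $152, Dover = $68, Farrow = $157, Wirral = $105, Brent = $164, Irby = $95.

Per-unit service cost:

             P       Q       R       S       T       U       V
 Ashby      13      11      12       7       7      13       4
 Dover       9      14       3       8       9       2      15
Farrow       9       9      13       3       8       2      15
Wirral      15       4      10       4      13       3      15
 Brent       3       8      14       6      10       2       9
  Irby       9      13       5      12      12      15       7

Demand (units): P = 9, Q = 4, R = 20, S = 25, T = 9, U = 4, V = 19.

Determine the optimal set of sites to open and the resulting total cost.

Open Ashby and Dover; minimum total cost 727.

For any fixed open set, each market goes to its cheapest open site; total = fixed + service.
{Ashby, Dover}: P→Dover 9·9=81, Q→Ashby 11·4=44, R→Dover 3·20=60, S→Ashby 7·25=175, T→Ashby 7·9=63, U→Dover 2·4=8, V→Ashby 4·19=76. Service 507; fixed 220; total 727.
{Ashby, Dover, Wirral}: service 404 + fixed 325 = 729
{Dover, Wirral, Irby}: P→Dover 9·9=81, Q→Wirral 4·4=16, R→Dover 3·20=60, S→Wirral 4·25=100, T→Dover 9·9=81, U→Dover 2·4=8, V→Irby 7·19=133. Service 479; fixed 268; total 747.
{Ashby, Dover, Farrow, Wirral, Brent, Irby}: P→Brent 3·9=27, Q→Wirral 4·4=16, R→Dover 3·20=60, S→Farrow 3·25=75, T→Ashby 7·9=63, U→Dover 2·4=8, V→Ashby 4·19=76. Service 325; fixed 741; total 1066.
No other subset beats 727.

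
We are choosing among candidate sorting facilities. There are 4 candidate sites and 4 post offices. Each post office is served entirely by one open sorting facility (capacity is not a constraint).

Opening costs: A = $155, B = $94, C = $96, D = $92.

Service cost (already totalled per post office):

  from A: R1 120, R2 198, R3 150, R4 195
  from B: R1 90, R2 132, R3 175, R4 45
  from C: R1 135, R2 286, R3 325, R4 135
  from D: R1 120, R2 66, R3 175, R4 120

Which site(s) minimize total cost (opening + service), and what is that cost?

For any fixed open set, each post office goes to its cheapest open site; total = fixed + service.
{B}: R1→B 90, R2→B 132, R3→B 175, R4→B 45. Service 442; fixed 94; total 536.
{B, D}: R1→B 90, R2→D 66, R3→B 175, R4→B 45. Service 376; fixed 186; total 562.
{D}: R1→D 120, R2→D 66, R3→D 175, R4→D 120. Service 481; fixed 92; total 573.
{A, B, C, D}: R1→B 90, R2→D 66, R3→A 150, R4→B 45. Service 351; fixed 437; total 788.
(All 15 nonempty subsets were checked; B only is lowest.)

Open B only; minimum total cost 536.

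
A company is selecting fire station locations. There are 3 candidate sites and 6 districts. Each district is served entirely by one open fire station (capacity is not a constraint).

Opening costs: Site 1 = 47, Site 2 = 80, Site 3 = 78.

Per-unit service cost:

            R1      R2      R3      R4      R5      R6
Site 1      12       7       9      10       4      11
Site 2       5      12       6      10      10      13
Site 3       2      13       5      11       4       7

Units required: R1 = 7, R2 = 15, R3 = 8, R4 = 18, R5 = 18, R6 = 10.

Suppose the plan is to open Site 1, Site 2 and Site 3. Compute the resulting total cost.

Total cost: 686

Each district is assigned to its cheapest site among the open ones.
{Site 1, Site 2, Site 3}: R1→Site 3 2·7=14, R2→Site 1 7·15=105, R3→Site 3 5·8=40, R4→Site 1 10·18=180, R5→Site 1 4·18=72, R6→Site 3 7·10=70. Service 481; fixed 205; total 686.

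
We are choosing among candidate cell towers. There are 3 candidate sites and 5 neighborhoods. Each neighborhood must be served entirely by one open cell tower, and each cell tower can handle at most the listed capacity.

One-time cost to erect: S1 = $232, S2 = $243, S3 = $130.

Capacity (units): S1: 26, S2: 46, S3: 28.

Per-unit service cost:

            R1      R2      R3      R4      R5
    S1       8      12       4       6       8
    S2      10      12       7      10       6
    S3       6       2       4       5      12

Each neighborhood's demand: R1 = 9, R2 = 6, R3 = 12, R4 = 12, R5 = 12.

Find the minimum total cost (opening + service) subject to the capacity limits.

Open {S1, S3}: R1→S3 6·9=54, R2→S3 2·6=12, R3→S1 4·12=48, R4→S3 5·12=60, R5→S1 8·12=96.
Loads: S1 carries 24/26, S3 carries 27/28. Service 270; fixed 362; total 632.
Next best feasible plan costs 644.

Minimum total cost: 632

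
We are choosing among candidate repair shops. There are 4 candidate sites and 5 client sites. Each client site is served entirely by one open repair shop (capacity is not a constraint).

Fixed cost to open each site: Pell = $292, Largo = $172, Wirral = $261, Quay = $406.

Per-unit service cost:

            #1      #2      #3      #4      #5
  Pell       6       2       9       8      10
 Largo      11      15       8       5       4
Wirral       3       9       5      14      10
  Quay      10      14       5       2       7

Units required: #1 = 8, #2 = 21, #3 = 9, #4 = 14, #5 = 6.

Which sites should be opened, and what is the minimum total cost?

Open Pell only; minimum total cost 635.

For any fixed open set, each client site goes to its cheapest open site; total = fixed + service.
{Pell}: #1→Pell 6·8=48, #2→Pell 2·21=42, #3→Pell 9·9=81, #4→Pell 8·14=112, #5→Pell 10·6=60. Service 343; fixed 292; total 635.
{Pell, Largo}: #1→Pell 6·8=48, #2→Pell 2·21=42, #3→Largo 8·9=72, #4→Largo 5·14=70, #5→Largo 4·6=24. Service 256; fixed 464; total 720.
{Largo}: service 569 + fixed 172 = 741
{Pell, Largo, Wirral, Quay}: service 163 + fixed 1131 = 1294
No other subset beats 635.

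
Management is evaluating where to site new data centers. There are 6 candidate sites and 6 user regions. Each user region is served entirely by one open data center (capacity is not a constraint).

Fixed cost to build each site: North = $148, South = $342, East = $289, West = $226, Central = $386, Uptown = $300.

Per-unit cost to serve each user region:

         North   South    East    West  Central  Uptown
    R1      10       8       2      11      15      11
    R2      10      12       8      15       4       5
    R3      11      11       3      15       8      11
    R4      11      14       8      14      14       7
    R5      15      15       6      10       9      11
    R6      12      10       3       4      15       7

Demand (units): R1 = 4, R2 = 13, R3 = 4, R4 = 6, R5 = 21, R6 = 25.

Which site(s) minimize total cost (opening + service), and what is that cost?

For any fixed open set, each user region goes to its cheapest open site; total = fixed + service.
{East}: R1→East 2·4=8, R2→East 8·13=104, R3→East 3·4=12, R4→East 8·6=48, R5→East 6·21=126, R6→East 3·25=75. Service 373; fixed 289; total 662.
{North, East}: R1→East 2·4=8, R2→East 8·13=104, R3→East 3·4=12, R4→East 8·6=48, R5→East 6·21=126, R6→East 3·25=75. Service 373; fixed 437; total 810.
{East, West}: service 373 + fixed 515 = 888
{North, South, East, West, Central, Uptown}: service 315 + fixed 1691 = 2006
No other subset beats 662.

Open East only; minimum total cost 662.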